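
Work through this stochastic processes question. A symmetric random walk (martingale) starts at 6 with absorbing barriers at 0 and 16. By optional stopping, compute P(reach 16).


By optional stopping theorem: E(M at tau) = M(0) = 6
P(hit 16)*16 + P(hit 0)*0 = 6
P(hit 16) = (6 - 0)/(16 - 0) = 3/8 = 0.3750

0.3750


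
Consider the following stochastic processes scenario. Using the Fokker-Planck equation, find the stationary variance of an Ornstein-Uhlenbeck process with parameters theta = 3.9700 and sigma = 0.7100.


Stationary variance = sigma^2 / (2*theta)
= 0.7100^2 / (2*3.9700)
= 0.5041 / 7.9400
= 0.0635

0.0635


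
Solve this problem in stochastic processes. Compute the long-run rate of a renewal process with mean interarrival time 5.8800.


Long-run renewal rate = 1/E(X)
= 1/5.8800
= 0.1701

0.1701


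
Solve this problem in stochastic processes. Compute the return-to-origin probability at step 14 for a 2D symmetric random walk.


P = C(14,7)^2 / 4^14
= 3432^2 / 268435456
= 11778624 / 268435456
= 0.0439

0.0439


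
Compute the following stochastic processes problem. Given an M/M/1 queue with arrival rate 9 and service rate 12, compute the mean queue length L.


rho = 9/12 = 0.7500
L = rho/(1-rho)
= 0.7500/0.2500
= 3.0000

3.0000


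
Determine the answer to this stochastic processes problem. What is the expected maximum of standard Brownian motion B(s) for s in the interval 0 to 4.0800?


E(max B(s)) = sqrt(2t/pi)
= sqrt(2*4.0800/pi)
= sqrt(2.5974)
= 1.6116

1.6116


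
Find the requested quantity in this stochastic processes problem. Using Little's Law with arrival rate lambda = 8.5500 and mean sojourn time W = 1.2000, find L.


Little's Law: L = lambda * W
= 8.5500 * 1.2000
= 10.2600

10.2600


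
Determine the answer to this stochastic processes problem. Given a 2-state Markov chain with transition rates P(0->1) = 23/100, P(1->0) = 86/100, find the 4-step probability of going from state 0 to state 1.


Computing P^4 by matrix multiplication.
P = [[0.7700, 0.2300], [0.8600, 0.1400]]
After raising P to the power 4:
P^4(0,1) = 0.2110

0.2110


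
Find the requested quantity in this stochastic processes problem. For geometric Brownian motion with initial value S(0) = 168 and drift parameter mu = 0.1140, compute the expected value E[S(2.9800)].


E[S(t)] = S(0) * exp(mu * t)
= 168 * exp(0.1140 * 2.9800)
= 168 * 1.4046
= 235.9651

235.9651


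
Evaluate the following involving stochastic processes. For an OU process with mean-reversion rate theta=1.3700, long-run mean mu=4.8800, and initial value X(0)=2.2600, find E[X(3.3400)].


E[X(t)] = mu + (X(0) - mu)*exp(-theta*t)
= 4.8800 + (2.2600 - 4.8800)*exp(-1.3700*3.3400)
= 4.8800 + -2.6200 * 0.0103
= 4.8530

4.8530


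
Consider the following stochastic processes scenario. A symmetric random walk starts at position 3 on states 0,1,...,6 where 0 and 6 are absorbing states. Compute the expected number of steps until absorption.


For symmetric RW on 0,...,N with absorbing barriers, E(i) = i*(N-i)
E(3) = 3 * 3 = 9

9


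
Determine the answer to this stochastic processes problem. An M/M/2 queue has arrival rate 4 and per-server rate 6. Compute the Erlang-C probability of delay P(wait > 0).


a = lambda/mu = 0.6667
rho = a/c = 0.3333
Erlang-C formula applied:
C(c,a) = 0.1667

0.1667


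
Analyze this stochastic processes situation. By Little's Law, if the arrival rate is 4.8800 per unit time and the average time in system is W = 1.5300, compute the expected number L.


Little's Law: L = lambda * W
= 4.8800 * 1.5300
= 7.4664

7.4664


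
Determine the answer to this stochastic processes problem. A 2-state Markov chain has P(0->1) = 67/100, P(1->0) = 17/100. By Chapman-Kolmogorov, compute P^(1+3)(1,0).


P^4 = P^1 * P^3
Computing via matrix multiplication of the transition matrix.
Entry (1,0) of P^4 = 0.2022

0.2022


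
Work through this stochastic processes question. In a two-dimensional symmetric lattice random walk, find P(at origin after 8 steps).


P = C(8,4)^2 / 4^8
= 70^2 / 65536
= 4900 / 65536
= 0.0748

0.0748


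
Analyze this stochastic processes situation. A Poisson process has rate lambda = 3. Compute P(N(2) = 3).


P(N(t)=k) = (lambda*t)^k * exp(-lambda*t) / k!
lambda*t = 6
= 6^3 * exp(-6) / 3!
= 216 * 0.0025 / 6
= 0.0892

0.0892


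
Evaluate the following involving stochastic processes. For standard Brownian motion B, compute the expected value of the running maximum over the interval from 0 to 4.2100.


E(max B(s)) = sqrt(2t/pi)
= sqrt(2*4.2100/pi)
= sqrt(2.6802)
= 1.6371

1.6371


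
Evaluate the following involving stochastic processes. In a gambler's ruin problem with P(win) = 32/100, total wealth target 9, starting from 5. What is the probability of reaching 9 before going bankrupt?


Gambler's ruin formula:
r = q/p = 0.6800/0.3200 = 2.1250
P(win) = (1 - r^i)/(1 - r^N)
= (1 - 2.1250^5)/(1 - 2.1250^9)
= 0.0480

0.0480


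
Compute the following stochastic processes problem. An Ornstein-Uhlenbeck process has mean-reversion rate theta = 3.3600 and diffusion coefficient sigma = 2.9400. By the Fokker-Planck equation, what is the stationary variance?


Stationary variance = sigma^2 / (2*theta)
= 2.9400^2 / (2*3.3600)
= 8.6436 / 6.7200
= 1.2862

1.2862


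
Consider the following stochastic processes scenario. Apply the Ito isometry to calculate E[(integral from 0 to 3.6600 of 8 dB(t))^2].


By Ito isometry: E[(int f dB)^2] = int f^2 dt
= 8^2 * 3.6600
= 64 * 3.6600 = 234.2400

234.2400


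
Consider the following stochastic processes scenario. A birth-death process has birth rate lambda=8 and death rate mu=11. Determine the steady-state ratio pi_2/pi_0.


For birth-death process, pi_n/pi_0 = (lambda/mu)^n
= (8/11)^2
= 0.5289

0.5289


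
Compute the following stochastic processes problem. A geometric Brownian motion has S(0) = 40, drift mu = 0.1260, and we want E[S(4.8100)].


E[S(t)] = S(0) * exp(mu * t)
= 40 * exp(0.1260 * 4.8100)
= 40 * 1.8332
= 73.3278

73.3278


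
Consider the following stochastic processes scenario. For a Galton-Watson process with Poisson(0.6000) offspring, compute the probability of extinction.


Since mu = 0.6000 <= 1, extinction probability = 1.

1.0000


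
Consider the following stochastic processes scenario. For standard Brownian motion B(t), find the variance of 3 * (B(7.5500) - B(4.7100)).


Var(alpha*(B(t)-B(s))) = alpha^2 * (t-s)
= 3^2 * (7.5500 - 4.7100)
= 9 * 2.8400
= 25.5600

25.5600


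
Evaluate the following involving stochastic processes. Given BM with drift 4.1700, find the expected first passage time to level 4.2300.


Expected first passage time = a/mu
= 4.2300/4.1700
= 1.0144

1.0144


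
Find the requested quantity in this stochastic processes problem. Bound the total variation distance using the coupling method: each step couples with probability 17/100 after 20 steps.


TV distance bound <= (1-delta)^n
= (1 - 0.1700)^20
= 0.8300^20
= 0.0241

0.0241


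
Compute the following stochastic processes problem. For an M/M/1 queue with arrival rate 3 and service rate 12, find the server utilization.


rho = lambda/mu
= 3/12
= 0.2500

0.2500


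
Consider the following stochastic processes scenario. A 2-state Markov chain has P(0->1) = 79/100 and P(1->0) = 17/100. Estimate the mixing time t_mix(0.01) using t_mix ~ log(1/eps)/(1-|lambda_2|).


lambda_2 = |1 - p01 - p10| = |1 - 0.7900 - 0.1700| = 0.0400
t_mix ~ log(1/eps)/(1 - |lambda_2|)
= log(100)/(1 - 0.0400) = 4.6052/0.9600
= 4.7971

4.7971


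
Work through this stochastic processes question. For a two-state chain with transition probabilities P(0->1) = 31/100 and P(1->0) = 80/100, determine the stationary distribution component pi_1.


Stationary distribution: pi_0 = p10/(p01+p10), pi_1 = p01/(p01+p10)
p01 = 0.3100, p10 = 0.8000
pi_1 = 0.2793

0.2793


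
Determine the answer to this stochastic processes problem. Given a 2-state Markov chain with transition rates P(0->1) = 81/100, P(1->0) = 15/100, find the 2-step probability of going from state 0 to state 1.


Computing P^2 by matrix multiplication.
P = [[0.1900, 0.8100], [0.1500, 0.8500]]
After raising P to the power 2:
P^2(0,1) = 0.8424

0.8424


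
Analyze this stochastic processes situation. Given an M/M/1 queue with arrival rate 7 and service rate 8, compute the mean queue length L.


rho = 7/8 = 0.8750
L = rho/(1-rho)
= 0.8750/0.1250
= 7.0000

7.0000


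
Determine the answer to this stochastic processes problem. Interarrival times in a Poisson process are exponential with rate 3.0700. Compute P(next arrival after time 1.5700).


P(X > t) = exp(-lambda * t)
= exp(-3.0700 * 1.5700)
= exp(-4.8199) = 0.0081

0.0081


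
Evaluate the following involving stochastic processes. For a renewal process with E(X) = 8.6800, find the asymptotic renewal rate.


Long-run renewal rate = 1/E(X)
= 1/8.6800
= 0.1152

0.1152


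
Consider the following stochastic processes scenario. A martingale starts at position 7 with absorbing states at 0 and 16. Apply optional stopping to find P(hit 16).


By optional stopping theorem: E(M at tau) = M(0) = 7
P(hit 16)*16 + P(hit 0)*0 = 7
P(hit 16) = (7 - 0)/(16 - 0) = 7/16 = 0.4375

0.4375


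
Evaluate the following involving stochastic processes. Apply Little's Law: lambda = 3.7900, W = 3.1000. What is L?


Little's Law: L = lambda * W
= 3.7900 * 3.1000
= 11.7490

11.7490


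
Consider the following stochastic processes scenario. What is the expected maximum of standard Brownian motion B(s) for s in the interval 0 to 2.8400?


E(max B(s)) = sqrt(2t/pi)
= sqrt(2*2.8400/pi)
= sqrt(1.8080)
= 1.3446

1.3446


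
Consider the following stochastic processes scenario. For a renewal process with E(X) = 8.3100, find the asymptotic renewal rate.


Long-run renewal rate = 1/E(X)
= 1/8.3100
= 0.1203

0.1203


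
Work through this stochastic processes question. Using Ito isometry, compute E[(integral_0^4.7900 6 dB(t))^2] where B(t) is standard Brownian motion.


By Ito isometry: E[(int f dB)^2] = int f^2 dt
= 6^2 * 4.7900
= 36 * 4.7900 = 172.4400

172.4400


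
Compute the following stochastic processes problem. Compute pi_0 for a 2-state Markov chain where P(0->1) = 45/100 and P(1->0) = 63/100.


Stationary distribution: pi_0 = p10/(p01+p10), pi_1 = p01/(p01+p10)
p01 = 0.4500, p10 = 0.6300
pi_0 = 0.5833

0.5833


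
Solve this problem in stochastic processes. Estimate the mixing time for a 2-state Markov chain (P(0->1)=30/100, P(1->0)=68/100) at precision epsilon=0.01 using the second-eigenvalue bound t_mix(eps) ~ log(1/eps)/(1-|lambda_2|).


lambda_2 = |1 - p01 - p10| = |1 - 0.3000 - 0.6800| = 0.0200
t_mix ~ log(1/eps)/(1 - |lambda_2|)
= log(100)/(1 - 0.0200) = 4.6052/0.9800
= 4.6992

4.6992


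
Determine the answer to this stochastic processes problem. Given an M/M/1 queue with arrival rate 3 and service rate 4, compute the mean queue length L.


rho = 3/4 = 0.7500
L = rho/(1-rho)
= 0.7500/0.2500
= 3.0000

3.0000


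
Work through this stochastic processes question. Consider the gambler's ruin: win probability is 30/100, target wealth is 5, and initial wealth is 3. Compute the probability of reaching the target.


Gambler's ruin formula:
r = q/p = 0.7000/0.3000 = 2.3333
P(win) = (1 - r^i)/(1 - r^N)
= (1 - 2.3333^3)/(1 - 2.3333^5)
= 0.1717

0.1717


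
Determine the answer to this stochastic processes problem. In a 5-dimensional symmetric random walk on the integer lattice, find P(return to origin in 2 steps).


P(return in 2 steps) = P(reverse first step) = 1/(2d)
= 1/10
= 0.1000

0.1000


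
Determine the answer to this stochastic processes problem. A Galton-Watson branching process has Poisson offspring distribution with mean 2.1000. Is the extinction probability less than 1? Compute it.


Since mu = 2.1000 > 1, extinction prob q < 1.
Solve s = exp(mu*(s-1)) iteratively.
q = 0.1779

0.1779


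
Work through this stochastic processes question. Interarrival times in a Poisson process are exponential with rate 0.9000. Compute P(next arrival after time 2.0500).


P(X > t) = exp(-lambda * t)
= exp(-0.9000 * 2.0500)
= exp(-1.8450) = 0.1580

0.1580


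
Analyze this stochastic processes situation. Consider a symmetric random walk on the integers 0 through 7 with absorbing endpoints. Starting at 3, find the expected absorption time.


For symmetric RW on 0,...,N with absorbing barriers, E(i) = i*(N-i)
E(3) = 3 * 4 = 12

12


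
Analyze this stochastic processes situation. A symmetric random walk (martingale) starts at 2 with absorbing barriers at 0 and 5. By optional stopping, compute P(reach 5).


By optional stopping theorem: E(M at tau) = M(0) = 2
P(hit 5)*5 + P(hit 0)*0 = 2
P(hit 5) = (2 - 0)/(5 - 0) = 2/5 = 0.4000

0.4000


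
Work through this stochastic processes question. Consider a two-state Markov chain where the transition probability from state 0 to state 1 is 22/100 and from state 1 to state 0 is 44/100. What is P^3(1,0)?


Computing P^3 by matrix multiplication.
P = [[0.7800, 0.2200], [0.4400, 0.5600]]
After raising P to the power 3:
P^3(1,0) = 0.6405

0.6405


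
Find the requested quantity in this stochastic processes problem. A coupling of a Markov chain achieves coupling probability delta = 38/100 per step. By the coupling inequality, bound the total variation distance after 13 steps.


TV distance bound <= (1-delta)^n
= (1 - 0.3800)^13
= 0.6200^13
= 0.0020

0.0020


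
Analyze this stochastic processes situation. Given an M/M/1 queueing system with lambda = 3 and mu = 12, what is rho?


rho = lambda/mu
= 3/12
= 0.2500

0.2500


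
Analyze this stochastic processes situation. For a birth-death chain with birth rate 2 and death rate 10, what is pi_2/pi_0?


For birth-death process, pi_n/pi_0 = (lambda/mu)^n
= (2/10)^2
= 0.0400

0.0400


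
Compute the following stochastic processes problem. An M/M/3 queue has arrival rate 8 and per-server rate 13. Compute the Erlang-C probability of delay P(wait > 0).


a = lambda/mu = 0.6154
rho = a/c = 0.2051
Erlang-C formula applied:
C(c,a) = 0.0264

0.0264


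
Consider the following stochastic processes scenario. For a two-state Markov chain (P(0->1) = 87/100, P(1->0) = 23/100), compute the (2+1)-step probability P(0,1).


P^3 = P^2 * P^1
Computing via matrix multiplication of the transition matrix.
Entry (0,1) of P^3 = 0.7917

0.7917


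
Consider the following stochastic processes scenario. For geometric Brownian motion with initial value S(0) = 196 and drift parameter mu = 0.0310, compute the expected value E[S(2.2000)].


E[S(t)] = S(0) * exp(mu * t)
= 196 * exp(0.0310 * 2.2000)
= 196 * 1.0706
= 209.8336

209.8336


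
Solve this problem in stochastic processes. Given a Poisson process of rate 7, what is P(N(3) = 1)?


P(N(t)=k) = (lambda*t)^k * exp(-lambda*t) / k!
lambda*t = 21
= 21^1 * exp(-21) / 1!
= 21 * 7.5826e-10 / 1
= 1.5923e-08

1.5923e-08


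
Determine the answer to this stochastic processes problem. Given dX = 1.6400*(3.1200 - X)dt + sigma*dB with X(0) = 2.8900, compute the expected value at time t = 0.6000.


E[X(t)] = mu + (X(0) - mu)*exp(-theta*t)
= 3.1200 + (2.8900 - 3.1200)*exp(-1.6400*0.6000)
= 3.1200 + -0.2300 * 0.3738
= 3.0340

3.0340


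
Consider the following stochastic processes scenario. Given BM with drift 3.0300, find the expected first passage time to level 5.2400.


Expected first passage time = a/mu
= 5.2400/3.0300
= 1.7294

1.7294


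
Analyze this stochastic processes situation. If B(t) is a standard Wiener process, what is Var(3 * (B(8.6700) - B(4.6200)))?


Var(alpha*(B(t)-B(s))) = alpha^2 * (t-s)
= 3^2 * (8.6700 - 4.6200)
= 9 * 4.0500
= 36.4500

36.4500


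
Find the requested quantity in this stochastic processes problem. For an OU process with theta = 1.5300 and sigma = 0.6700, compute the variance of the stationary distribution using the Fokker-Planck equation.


Stationary variance = sigma^2 / (2*theta)
= 0.6700^2 / (2*1.5300)
= 0.4489 / 3.0600
= 0.1467

0.1467


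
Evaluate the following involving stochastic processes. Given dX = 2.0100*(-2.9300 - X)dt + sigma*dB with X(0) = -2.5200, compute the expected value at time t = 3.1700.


E[X(t)] = mu + (X(0) - mu)*exp(-theta*t)
= -2.9300 + (-2.5200 - -2.9300)*exp(-2.0100*3.1700)
= -2.9300 + 0.4100 * 0.0017
= -2.9293

-2.9293


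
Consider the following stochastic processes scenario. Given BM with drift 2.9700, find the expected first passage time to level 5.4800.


Expected first passage time = a/mu
= 5.4800/2.9700
= 1.8451

1.8451


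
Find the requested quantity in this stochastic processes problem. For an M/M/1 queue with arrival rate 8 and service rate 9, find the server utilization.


rho = lambda/mu
= 8/9
= 0.8889

0.8889


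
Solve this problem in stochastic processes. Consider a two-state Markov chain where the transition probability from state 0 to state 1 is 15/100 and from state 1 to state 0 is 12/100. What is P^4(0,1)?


Computing P^4 by matrix multiplication.
P = [[0.8500, 0.1500], [0.1200, 0.8800]]
After raising P to the power 4:
P^4(0,1) = 0.3978

0.3978


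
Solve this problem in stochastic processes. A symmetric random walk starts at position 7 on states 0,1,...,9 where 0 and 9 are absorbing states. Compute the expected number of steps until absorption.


For symmetric RW on 0,...,N with absorbing barriers, E(i) = i*(N-i)
E(7) = 7 * 2 = 14

14


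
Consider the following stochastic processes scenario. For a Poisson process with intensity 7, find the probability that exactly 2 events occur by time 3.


P(N(t)=k) = (lambda*t)^k * exp(-lambda*t) / k!
lambda*t = 21
= 21^2 * exp(-21) / 2!
= 441 * 7.5826e-10 / 2
= 1.6720e-07

1.6720e-07


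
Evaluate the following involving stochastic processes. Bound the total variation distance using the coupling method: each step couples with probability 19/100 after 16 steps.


TV distance bound <= (1-delta)^n
= (1 - 0.1900)^16
= 0.8100^16
= 0.0343

0.0343


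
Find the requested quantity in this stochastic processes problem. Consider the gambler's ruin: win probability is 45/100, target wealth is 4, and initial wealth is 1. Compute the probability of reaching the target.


Gambler's ruin formula:
r = q/p = 0.5500/0.4500 = 1.2222
P(win) = (1 - r^i)/(1 - r^N)
= (1 - 1.2222^1)/(1 - 1.2222^4)
= 0.1804

0.1804


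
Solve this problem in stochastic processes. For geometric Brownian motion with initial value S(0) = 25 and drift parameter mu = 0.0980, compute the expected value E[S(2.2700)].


E[S(t)] = S(0) * exp(mu * t)
= 25 * exp(0.0980 * 2.2700)
= 25 * 1.2491
= 31.2286

31.2286


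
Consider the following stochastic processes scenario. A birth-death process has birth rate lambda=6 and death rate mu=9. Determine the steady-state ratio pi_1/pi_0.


For birth-death process, pi_n/pi_0 = (lambda/mu)^n
= (6/9)^1
= 0.6667

0.6667


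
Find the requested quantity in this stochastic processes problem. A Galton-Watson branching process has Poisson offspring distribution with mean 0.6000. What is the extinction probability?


Since mu = 0.6000 <= 1, extinction probability = 1.

1.0000


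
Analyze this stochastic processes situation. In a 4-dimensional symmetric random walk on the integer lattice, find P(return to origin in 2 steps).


P(return in 2 steps) = P(reverse first step) = 1/(2d)
= 1/8
= 0.1250

0.1250


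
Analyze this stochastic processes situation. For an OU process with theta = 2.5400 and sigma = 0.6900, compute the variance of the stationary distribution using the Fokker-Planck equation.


Stationary variance = sigma^2 / (2*theta)
= 0.6900^2 / (2*2.5400)
= 0.4761 / 5.0800
= 0.0937

0.0937


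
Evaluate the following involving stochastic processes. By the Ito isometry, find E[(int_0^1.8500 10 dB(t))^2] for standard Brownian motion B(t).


By Ito isometry: E[(int f dB)^2] = int f^2 dt
= 10^2 * 1.8500
= 100 * 1.8500 = 185.0000

185.0000


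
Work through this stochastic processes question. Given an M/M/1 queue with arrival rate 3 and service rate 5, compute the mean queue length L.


rho = 3/5 = 0.6000
L = rho/(1-rho)
= 0.6000/0.4000
= 1.5000

1.5000


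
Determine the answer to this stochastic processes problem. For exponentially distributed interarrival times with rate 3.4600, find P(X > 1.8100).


P(X > t) = exp(-lambda * t)
= exp(-3.4600 * 1.8100)
= exp(-6.2626) = 0.0019

0.0019


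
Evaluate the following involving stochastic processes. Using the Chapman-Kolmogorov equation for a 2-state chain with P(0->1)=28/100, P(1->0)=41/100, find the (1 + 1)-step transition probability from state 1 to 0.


P^2 = P^1 * P^1
Computing via matrix multiplication of the transition matrix.
Entry (1,0) of P^2 = 0.5371

0.5371


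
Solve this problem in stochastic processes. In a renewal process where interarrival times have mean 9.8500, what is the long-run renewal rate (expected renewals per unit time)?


Long-run renewal rate = 1/E(X)
= 1/9.8500
= 0.1015

0.1015


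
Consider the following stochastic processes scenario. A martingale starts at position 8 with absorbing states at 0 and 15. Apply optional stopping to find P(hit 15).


By optional stopping theorem: E(M at tau) = M(0) = 8
P(hit 15)*15 + P(hit 0)*0 = 8
P(hit 15) = (8 - 0)/(15 - 0) = 8/15 = 0.5333

0.5333


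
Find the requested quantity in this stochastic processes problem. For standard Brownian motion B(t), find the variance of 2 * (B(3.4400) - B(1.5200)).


Var(alpha*(B(t)-B(s))) = alpha^2 * (t-s)
= 2^2 * (3.4400 - 1.5200)
= 4 * 1.9200
= 7.6800

7.6800


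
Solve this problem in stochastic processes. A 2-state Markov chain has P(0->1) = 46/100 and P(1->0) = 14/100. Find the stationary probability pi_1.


Stationary distribution: pi_0 = p10/(p01+p10), pi_1 = p01/(p01+p10)
p01 = 0.4600, p10 = 0.1400
pi_1 = 0.7667

0.7667


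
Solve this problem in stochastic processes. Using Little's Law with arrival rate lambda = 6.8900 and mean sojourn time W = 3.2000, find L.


Little's Law: L = lambda * W
= 6.8900 * 3.2000
= 22.0480

22.0480


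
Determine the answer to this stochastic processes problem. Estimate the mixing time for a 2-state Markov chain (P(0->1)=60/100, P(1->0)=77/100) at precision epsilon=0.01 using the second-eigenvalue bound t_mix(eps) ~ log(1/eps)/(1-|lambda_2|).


lambda_2 = |1 - p01 - p10| = |1 - 0.6000 - 0.7700| = 0.3700
t_mix ~ log(1/eps)/(1 - |lambda_2|)
= log(100)/(1 - 0.3700) = 4.6052/0.6300
= 7.3098

7.3098


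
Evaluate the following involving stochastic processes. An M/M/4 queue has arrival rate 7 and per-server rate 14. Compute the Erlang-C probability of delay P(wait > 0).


a = lambda/mu = 0.5000
rho = a/c = 0.1250
Erlang-C formula applied:
C(c,a) = 0.0018

0.0018


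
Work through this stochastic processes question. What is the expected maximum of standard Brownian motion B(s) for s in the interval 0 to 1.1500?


E(max B(s)) = sqrt(2t/pi)
= sqrt(2*1.1500/pi)
= sqrt(0.7321)
= 0.8556

0.8556


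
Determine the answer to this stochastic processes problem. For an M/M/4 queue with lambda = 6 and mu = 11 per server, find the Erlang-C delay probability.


a = lambda/mu = 0.5455
rho = a/c = 0.1364
Erlang-C formula applied:
C(c,a) = 0.0025

0.0025


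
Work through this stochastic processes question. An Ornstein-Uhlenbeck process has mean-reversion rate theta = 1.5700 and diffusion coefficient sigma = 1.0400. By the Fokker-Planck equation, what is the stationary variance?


Stationary variance = sigma^2 / (2*theta)
= 1.0400^2 / (2*1.5700)
= 1.0816 / 3.1400
= 0.3445

0.3445


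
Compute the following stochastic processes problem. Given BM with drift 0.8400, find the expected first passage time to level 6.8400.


Expected first passage time = a/mu
= 6.8400/0.8400
= 8.1429

8.1429


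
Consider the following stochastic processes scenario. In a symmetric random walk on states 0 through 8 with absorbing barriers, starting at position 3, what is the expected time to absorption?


For symmetric RW on 0,...,N with absorbing barriers, E(i) = i*(N-i)
E(3) = 3 * 5 = 15

15


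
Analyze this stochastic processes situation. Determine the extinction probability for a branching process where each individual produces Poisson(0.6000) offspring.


Since mu = 0.6000 <= 1, extinction probability = 1.

1.0000


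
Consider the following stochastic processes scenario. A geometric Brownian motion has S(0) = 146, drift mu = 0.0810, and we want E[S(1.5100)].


E[S(t)] = S(0) * exp(mu * t)
= 146 * exp(0.0810 * 1.5100)
= 146 * 1.1301
= 164.9952

164.9952


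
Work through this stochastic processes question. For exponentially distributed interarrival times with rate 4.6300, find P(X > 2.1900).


P(X > t) = exp(-lambda * t)
= exp(-4.6300 * 2.1900)
= exp(-10.1397) = 3.9481e-05

3.9481e-05


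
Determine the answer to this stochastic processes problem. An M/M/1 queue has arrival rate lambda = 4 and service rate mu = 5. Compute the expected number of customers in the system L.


rho = 4/5 = 0.8000
L = rho/(1-rho)
= 0.8000/0.2000
= 4.0000

4.0000


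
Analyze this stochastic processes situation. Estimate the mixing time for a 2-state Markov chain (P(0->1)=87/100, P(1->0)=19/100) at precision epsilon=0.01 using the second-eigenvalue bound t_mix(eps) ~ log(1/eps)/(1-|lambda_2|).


lambda_2 = |1 - p01 - p10| = |1 - 0.8700 - 0.1900| = 0.0600
t_mix ~ log(1/eps)/(1 - |lambda_2|)
= log(100)/(1 - 0.0600) = 4.6052/0.9400
= 4.8991

4.8991


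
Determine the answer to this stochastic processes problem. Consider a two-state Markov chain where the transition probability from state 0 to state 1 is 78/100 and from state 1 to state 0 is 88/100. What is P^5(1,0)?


Computing P^5 by matrix multiplication.
P = [[0.2200, 0.7800], [0.8800, 0.1200]]
After raising P to the power 5:
P^5(1,0) = 0.5965

0.5965


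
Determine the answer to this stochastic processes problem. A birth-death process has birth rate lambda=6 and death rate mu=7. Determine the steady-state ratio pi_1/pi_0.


For birth-death process, pi_n/pi_0 = (lambda/mu)^n
= (6/7)^1
= 0.8571

0.8571


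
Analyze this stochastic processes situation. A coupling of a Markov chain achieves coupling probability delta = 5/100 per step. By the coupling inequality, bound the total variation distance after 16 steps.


TV distance bound <= (1-delta)^n
= (1 - 0.0500)^16
= 0.9500^16
= 0.4401

0.4401


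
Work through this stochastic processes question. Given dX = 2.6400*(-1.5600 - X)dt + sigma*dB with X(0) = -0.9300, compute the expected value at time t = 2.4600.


E[X(t)] = mu + (X(0) - mu)*exp(-theta*t)
= -1.5600 + (-0.9300 - -1.5600)*exp(-2.6400*2.4600)
= -1.5600 + 0.6300 * 0.0015
= -1.5590

-1.5590


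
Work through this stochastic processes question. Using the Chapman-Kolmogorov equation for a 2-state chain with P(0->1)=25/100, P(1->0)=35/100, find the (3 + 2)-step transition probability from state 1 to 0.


P^5 = P^3 * P^2
Computing via matrix multiplication of the transition matrix.
Entry (1,0) of P^5 = 0.5774

0.5774


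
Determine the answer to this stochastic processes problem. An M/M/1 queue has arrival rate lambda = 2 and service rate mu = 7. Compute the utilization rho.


rho = lambda/mu
= 2/7
= 0.2857

0.2857


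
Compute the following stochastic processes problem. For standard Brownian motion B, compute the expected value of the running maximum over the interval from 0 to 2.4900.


E(max B(s)) = sqrt(2t/pi)
= sqrt(2*2.4900/pi)
= sqrt(1.5852)
= 1.2590

1.2590


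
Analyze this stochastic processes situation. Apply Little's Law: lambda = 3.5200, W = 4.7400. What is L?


Little's Law: L = lambda * W
= 3.5200 * 4.7400
= 16.6848

16.6848


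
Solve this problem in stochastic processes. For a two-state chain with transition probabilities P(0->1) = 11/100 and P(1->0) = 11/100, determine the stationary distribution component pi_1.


Stationary distribution: pi_0 = p10/(p01+p10), pi_1 = p01/(p01+p10)
p01 = 0.1100, p10 = 0.1100
pi_1 = 0.5000

0.5000


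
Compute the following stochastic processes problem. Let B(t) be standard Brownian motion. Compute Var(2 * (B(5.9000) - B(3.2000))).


Var(alpha*(B(t)-B(s))) = alpha^2 * (t-s)
= 2^2 * (5.9000 - 3.2000)
= 4 * 2.7000
= 10.8000

10.8000


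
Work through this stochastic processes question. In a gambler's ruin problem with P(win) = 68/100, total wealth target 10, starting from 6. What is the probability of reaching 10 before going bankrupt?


Gambler's ruin formula:
r = q/p = 0.3200/0.6800 = 0.4706
P(win) = (1 - r^i)/(1 - r^N)
= (1 - 0.4706^6)/(1 - 0.4706^10)
= 0.9897

0.9897


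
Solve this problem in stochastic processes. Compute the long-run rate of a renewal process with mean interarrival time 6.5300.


Long-run renewal rate = 1/E(X)
= 1/6.5300
= 0.1531

0.1531


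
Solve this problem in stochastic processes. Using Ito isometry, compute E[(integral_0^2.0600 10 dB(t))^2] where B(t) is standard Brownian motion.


By Ito isometry: E[(int f dB)^2] = int f^2 dt
= 10^2 * 2.0600
= 100 * 2.0600 = 206.0000

206.0000


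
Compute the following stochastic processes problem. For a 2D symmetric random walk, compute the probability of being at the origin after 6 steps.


P = C(6,3)^2 / 4^6
= 20^2 / 4096
= 400 / 4096
= 0.0977

0.0977


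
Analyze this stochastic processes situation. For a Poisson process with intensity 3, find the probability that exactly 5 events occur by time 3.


P(N(t)=k) = (lambda*t)^k * exp(-lambda*t) / k!
lambda*t = 9
= 9^5 * exp(-9) / 5!
= 59049 * 1.2341e-04 / 120
= 0.0607

0.0607


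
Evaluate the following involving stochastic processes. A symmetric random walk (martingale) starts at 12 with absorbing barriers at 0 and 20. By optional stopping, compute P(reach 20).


By optional stopping theorem: E(M at tau) = M(0) = 12
P(hit 20)*20 + P(hit 0)*0 = 12
P(hit 20) = (12 - 0)/(20 - 0) = 3/5 = 0.6000

0.6000


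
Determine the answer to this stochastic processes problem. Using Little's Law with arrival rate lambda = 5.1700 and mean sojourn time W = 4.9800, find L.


Little's Law: L = lambda * W
= 5.1700 * 4.9800
= 25.7466

25.7466


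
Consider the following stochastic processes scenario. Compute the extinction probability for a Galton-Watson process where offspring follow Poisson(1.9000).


Since mu = 1.9000 > 1, extinction prob q < 1.
Solve s = exp(mu*(s-1)) iteratively.
q = 0.2328

0.2328


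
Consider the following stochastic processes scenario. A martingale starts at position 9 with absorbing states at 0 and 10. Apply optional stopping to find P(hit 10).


By optional stopping theorem: E(M at tau) = M(0) = 9
P(hit 10)*10 + P(hit 0)*0 = 9
P(hit 10) = (9 - 0)/(10 - 0) = 9/10 = 0.9000

0.9000


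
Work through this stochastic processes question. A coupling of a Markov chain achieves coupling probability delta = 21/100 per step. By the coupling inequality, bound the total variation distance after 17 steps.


TV distance bound <= (1-delta)^n
= (1 - 0.2100)^17
= 0.7900^17
= 0.0182

0.0182


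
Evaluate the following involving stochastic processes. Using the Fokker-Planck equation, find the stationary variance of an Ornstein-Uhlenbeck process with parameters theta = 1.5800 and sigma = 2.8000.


Stationary variance = sigma^2 / (2*theta)
= 2.8000^2 / (2*1.5800)
= 7.8400 / 3.1600
= 2.4810

2.4810


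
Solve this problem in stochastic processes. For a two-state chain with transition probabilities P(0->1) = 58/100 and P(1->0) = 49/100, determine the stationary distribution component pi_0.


Stationary distribution: pi_0 = p10/(p01+p10), pi_1 = p01/(p01+p10)
p01 = 0.5800, p10 = 0.4900
pi_0 = 0.4579

0.4579


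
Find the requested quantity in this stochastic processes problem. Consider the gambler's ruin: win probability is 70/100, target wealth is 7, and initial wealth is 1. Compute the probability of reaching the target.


Gambler's ruin formula:
r = q/p = 0.3000/0.7000 = 0.4286
P(win) = (1 - r^i)/(1 - r^N)
= (1 - 0.4286^1)/(1 - 0.4286^7)
= 0.5730

0.5730


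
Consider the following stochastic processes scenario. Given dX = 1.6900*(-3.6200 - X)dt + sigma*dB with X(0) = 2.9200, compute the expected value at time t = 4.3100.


E[X(t)] = mu + (X(0) - mu)*exp(-theta*t)
= -3.6200 + (2.9200 - -3.6200)*exp(-1.6900*4.3100)
= -3.6200 + 6.5400 * 6.8650e-04
= -3.6155

-3.6155


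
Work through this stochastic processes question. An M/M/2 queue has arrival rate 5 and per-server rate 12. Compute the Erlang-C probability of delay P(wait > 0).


a = lambda/mu = 0.4167
rho = a/c = 0.2083
Erlang-C formula applied:
C(c,a) = 0.0718

0.0718


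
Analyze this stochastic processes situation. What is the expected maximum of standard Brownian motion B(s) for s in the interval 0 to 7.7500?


E(max B(s)) = sqrt(2t/pi)
= sqrt(2*7.7500/pi)
= sqrt(4.9338)
= 2.2212

2.2212


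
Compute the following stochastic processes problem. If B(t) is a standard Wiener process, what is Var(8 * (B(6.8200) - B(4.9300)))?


Var(alpha*(B(t)-B(s))) = alpha^2 * (t-s)
= 8^2 * (6.8200 - 4.9300)
= 64 * 1.8900
= 120.9600

120.9600


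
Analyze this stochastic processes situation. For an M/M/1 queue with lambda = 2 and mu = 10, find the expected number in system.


rho = 2/10 = 0.2000
L = rho/(1-rho)
= 0.2000/0.8000
= 0.2500

0.2500


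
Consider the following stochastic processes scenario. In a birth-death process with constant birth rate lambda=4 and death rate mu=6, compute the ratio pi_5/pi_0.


For birth-death process, pi_n/pi_0 = (lambda/mu)^n
= (4/6)^5
= 0.1317

0.1317


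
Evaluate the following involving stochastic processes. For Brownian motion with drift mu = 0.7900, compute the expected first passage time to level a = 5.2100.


Expected first passage time = a/mu
= 5.2100/0.7900
= 6.5949

6.5949


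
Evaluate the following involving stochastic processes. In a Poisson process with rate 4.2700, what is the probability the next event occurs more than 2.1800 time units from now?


P(X > t) = exp(-lambda * t)
= exp(-4.2700 * 2.1800)
= exp(-9.3086) = 9.0641e-05

9.0641e-05


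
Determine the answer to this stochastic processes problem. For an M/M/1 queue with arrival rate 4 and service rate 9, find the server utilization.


rho = lambda/mu
= 4/9
= 0.4444

0.4444


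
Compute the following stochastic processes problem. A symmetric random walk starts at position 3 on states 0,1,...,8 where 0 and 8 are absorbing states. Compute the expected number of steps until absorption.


For symmetric RW on 0,...,N with absorbing barriers, E(i) = i*(N-i)
E(3) = 3 * 5 = 15

15


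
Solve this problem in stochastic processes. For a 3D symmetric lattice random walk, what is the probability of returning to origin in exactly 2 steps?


P(return in 2 steps) = P(reverse first step) = 1/(2d)
= 1/6
= 0.1667

0.1667


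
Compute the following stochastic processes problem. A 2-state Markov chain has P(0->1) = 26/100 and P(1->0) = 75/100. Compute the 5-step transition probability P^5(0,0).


Computing P^5 by matrix multiplication.
P = [[0.7400, 0.2600], [0.7500, 0.2500]]
After raising P to the power 5:
P^5(0,0) = 0.7426

0.7426


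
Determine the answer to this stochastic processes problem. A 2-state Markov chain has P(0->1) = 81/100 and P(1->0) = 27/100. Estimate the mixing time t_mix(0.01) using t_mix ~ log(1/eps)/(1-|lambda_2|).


lambda_2 = |1 - p01 - p10| = |1 - 0.8100 - 0.2700| = 0.0800
t_mix ~ log(1/eps)/(1 - |lambda_2|)
= log(100)/(1 - 0.0800) = 4.6052/0.9200
= 5.0056

5.0056


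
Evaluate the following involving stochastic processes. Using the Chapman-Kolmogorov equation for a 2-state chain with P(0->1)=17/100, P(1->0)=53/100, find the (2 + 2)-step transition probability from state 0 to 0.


P^4 = P^2 * P^2
Computing via matrix multiplication of the transition matrix.
Entry (0,0) of P^4 = 0.7591

0.7591


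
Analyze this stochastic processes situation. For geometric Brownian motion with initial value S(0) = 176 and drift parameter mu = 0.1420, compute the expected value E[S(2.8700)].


E[S(t)] = S(0) * exp(mu * t)
= 176 * exp(0.1420 * 2.8700)
= 176 * 1.5031
= 264.5483

264.5483


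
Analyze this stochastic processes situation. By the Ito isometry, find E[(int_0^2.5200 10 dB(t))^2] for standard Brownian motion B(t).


By Ito isometry: E[(int f dB)^2] = int f^2 dt
= 10^2 * 2.5200
= 100 * 2.5200 = 252.0000

252.0000


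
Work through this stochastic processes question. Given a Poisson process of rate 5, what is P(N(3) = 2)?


P(N(t)=k) = (lambda*t)^k * exp(-lambda*t) / k!
lambda*t = 15
= 15^2 * exp(-15) / 2!
= 225 * 3.0590e-07 / 2
= 3.4414e-05

3.4414e-05


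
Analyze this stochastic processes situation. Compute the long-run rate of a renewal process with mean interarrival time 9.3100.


Long-run renewal rate = 1/E(X)
= 1/9.3100
= 0.1074

0.1074


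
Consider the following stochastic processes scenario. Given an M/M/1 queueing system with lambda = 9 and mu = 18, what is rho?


rho = lambda/mu
= 9/18
= 0.5000

0.5000


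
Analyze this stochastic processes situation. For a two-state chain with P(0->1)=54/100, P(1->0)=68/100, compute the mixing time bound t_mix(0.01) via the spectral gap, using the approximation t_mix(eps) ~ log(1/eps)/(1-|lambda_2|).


lambda_2 = |1 - p01 - p10| = |1 - 0.5400 - 0.6800| = 0.2200
t_mix ~ log(1/eps)/(1 - |lambda_2|)
= log(100)/(1 - 0.2200) = 4.6052/0.7800
= 5.9041

5.9041


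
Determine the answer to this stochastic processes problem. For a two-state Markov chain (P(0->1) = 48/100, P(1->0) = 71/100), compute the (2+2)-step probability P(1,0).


P^4 = P^2 * P^2
Computing via matrix multiplication of the transition matrix.
Entry (1,0) of P^4 = 0.5959

0.5959


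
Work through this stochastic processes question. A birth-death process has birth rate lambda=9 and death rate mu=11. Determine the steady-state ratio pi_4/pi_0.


For birth-death process, pi_n/pi_0 = (lambda/mu)^n
= (9/11)^4
= 0.4481

0.4481


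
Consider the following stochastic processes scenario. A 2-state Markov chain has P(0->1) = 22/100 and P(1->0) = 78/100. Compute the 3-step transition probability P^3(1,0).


Computing P^3 by matrix multiplication.
P = [[0.7800, 0.2200], [0.7800, 0.2200]]
After raising P to the power 3:
P^3(1,0) = 0.7800

0.7800


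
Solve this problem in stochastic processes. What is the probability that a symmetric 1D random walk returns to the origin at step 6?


P(S(6) = 0) = C(6,3) / 4^3
= 20 / 64
= 0.3125

0.3125


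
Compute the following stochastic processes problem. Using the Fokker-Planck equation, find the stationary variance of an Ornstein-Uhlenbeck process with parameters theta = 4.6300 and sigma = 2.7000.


Stationary variance = sigma^2 / (2*theta)
= 2.7000^2 / (2*4.6300)
= 7.2900 / 9.2600
= 0.7873

0.7873


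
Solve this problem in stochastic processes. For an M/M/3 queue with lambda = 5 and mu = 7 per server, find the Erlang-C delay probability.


a = lambda/mu = 0.7143
rho = a/c = 0.2381
Erlang-C formula applied:
C(c,a) = 0.0389

0.0389


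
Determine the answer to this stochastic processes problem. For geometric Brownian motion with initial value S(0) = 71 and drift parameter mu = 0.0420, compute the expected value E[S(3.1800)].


E[S(t)] = S(0) * exp(mu * t)
= 71 * exp(0.0420 * 3.1800)
= 71 * 1.1429
= 81.1452

81.1452


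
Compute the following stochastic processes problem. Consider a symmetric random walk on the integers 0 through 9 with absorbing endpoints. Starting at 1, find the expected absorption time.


For symmetric RW on 0,...,N with absorbing barriers, E(i) = i*(N-i)
E(1) = 1 * 8 = 8

8


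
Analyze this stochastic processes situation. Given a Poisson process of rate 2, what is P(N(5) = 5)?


P(N(t)=k) = (lambda*t)^k * exp(-lambda*t) / k!
lambda*t = 10
= 10^5 * exp(-10) / 5!
= 100000 * 4.5400e-05 / 120
= 0.0378

0.0378
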